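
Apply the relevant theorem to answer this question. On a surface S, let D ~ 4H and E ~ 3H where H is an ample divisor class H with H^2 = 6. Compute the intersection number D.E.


Using bilinearity of the intersection pairing on a surface S:
(aH).(bH) = ab * (H.H)
We have H^2 = 6.
D.E = (4H).(3H) = 4*3*6
= 12*6
= 72

72


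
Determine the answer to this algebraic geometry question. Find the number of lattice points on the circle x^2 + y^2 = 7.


Systematically check integer values of x where x^2 <= 7.
For each valid x, check if 7 - x^2 is a perfect square.
Total integer solutions found: 0

0


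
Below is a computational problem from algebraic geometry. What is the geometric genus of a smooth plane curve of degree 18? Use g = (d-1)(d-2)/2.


Using the genus formula for smooth plane curves:
g = (d-1)(d-2)/2
g = (18-1)(18-2)/2
g = 17*16/2
g = 272/2 = 136

136


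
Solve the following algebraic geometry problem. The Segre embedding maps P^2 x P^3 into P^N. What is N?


The Segre embedding maps P^m x P^n into P^N via
all products of coordinates from each factor.
N = (m+1)(n+1) - 1
N = (2+1)(3+1) - 1
N = 3*4 - 1
N = 12 - 1 = 11

11


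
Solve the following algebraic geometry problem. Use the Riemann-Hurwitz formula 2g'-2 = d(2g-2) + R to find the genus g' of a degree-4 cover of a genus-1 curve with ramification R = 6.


Riemann-Hurwitz formula: 2g' - 2 = d(2g - 2) + R
Given: d = 4, g = 1, R = 6
2g' - 2 = 4*(2*1 - 2) + 6
2g' - 2 = 4*0 + 6
2g' - 2 = 0 + 6 = 6
2g' = 8
g' = 4

4


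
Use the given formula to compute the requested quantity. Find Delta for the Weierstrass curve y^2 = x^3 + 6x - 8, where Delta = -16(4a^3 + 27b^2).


Compute each component:
4a^3 = 4*6^3 = 4*216 = 864
27b^2 = 27*(-8)^2 = 27*64 = 1728
4a^3 + 27b^2 = 864 + 1728 = 2592
Delta = -16*2592 = -41472

-41472


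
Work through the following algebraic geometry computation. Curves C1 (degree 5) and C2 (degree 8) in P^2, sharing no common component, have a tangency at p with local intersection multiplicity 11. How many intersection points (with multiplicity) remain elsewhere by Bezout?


By Bezout's theorem, the total intersection number is d1 * d2.
Total = 5 * 8 = 40
Intersection multiplicity at p = 11
Remaining intersections = 40 - 11 = 29

29


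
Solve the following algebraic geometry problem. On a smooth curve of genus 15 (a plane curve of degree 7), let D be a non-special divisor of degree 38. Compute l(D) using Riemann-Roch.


First, compute the genus of a smooth plane curve of degree 7:
g = (d-1)(d-2)/2 = (7-1)(7-2)/2 = 15
For a non-special divisor D (i.e., h^1(D) = 0), Riemann-Roch gives:
l(D) = deg(D) - g + 1
Since deg(D) = 38 >= 2g - 1 = 29, D is non-special.
l(D) = 38 - 15 + 1 = 24

24


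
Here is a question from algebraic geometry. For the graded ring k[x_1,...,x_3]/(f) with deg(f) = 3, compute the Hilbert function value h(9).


For R = k[x_1,...,x_n]/(f) with f homogeneous of degree e:
The Hilbert series is (1 - t^e)/(1 - t)^n.
So h(d) = C(d+n-1, n-1) - C(d-e+n-1, n-1) for d >= e.
With n=3, e=3, d=9:
C(9+3-1, 3-1) = C(11, 2) = 55
C(9-3+3-1, 3-1) = C(8, 2) = 28
h(9) = 55 - 28 = 27

27


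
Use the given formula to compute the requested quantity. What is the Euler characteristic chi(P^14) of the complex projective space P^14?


The complex projective space P^14 has one cell in each even real dimension 0, 2, ..., 28.
The cohomology groups are H^{2k}(P^14) = Z for k = 0,...,14, and 0 otherwise.
Euler characteristic = sum of Betti numbers = 1 per even-dimensional cohomology group.
chi(P^14) = 14 + 1 = 15

15


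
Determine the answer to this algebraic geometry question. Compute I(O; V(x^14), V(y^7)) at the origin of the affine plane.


The intersection multiplicity of V(x^a) and V(y^b) at the origin is:
I(O; V(x^14), V(y^7)) = dim_k(k[x,y]/(x^14, y^7))
A basis for k[x,y]/(x^14, y^7) is the set of monomials x^i * y^j
where 0 <= i < 14 and 0 <= j < 7.
The number of such monomials is 14 * 7 = 98

98


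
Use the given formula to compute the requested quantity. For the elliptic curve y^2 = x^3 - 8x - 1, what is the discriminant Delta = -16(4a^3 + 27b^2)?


Compute each component:
4a^3 = 4*(-8)^3 = 4*(-512) = -2048
27b^2 = 27*(-1)^2 = 27*1 = 27
4a^3 + 27b^2 = -2048 + 27 = -2021
Delta = -16*(-2021) = 32336

32336


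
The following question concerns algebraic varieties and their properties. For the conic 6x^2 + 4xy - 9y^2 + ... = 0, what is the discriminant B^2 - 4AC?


The discriminant of a conic Ax^2 + Bxy + Cy^2 + ... = 0 is B^2 - 4AC.
B^2 = 4^2 = 16
4AC = 4*6*(-9) = -216
Discriminant = 16 + 216 = 232

232


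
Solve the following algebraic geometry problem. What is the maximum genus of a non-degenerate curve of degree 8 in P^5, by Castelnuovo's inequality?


Castelnuovo's bound: write d - 1 = m(r-1) + epsilon with 0 <= epsilon < r-1.
d - 1 = 8 - 1 = 7
r - 1 = 5 - 1 = 4
7 = 1*4 + 3, so m = 1, epsilon = 3
pi(d, r) = m(m-1)(r-1)/2 + m*epsilon
= 1*0*4/2 + 1*3
= 0/2 + 3
= 0 + 3 = 3

3


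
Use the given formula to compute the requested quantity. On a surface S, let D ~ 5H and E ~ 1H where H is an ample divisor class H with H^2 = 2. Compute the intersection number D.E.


Using bilinearity of the intersection pairing on a surface S:
(aH).(bH) = ab * (H.H)
We have H^2 = 2.
D.E = (5H).(1H) = 5*1*2
= 5*2
= 10

10


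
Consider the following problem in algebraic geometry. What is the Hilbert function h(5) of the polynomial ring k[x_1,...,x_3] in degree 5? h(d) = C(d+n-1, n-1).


The Hilbert function for the polynomial ring in 3 variables is:
h(d) = C(d+n-1, n-1)
h(5) = C(5+3-1, 3-1) = C(7, 2)
= 7! / (2! * 5!)
= 21

21


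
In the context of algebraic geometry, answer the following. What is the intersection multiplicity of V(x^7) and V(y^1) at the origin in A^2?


The intersection multiplicity of V(x^a) and V(y^b) at the origin is:
I(O; V(x^7), V(y^1)) = dim_k(k[x,y]/(x^7, y^1))
A basis for k[x,y]/(x^7, y^1) is the set of monomials x^i * y^j
where 0 <= i < 7 and 0 <= j < 1.
The number of such monomials is 7 * 1 = 7

7


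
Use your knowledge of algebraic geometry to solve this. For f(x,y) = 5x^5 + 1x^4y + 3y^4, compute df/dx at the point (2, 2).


df/dx = 5*5*x^4 + 4*1*x^3*y
At (2,2): 5*5*2^4 + 4*1*2^3*2
= 400 + 64
= 464

464


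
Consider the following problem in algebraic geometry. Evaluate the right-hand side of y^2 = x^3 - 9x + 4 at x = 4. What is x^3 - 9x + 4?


Compute x^3 - 9x + 4 at x = 4:
x^3 = 4^3 = 64
(-9)*x = (-9)*4 = -36
Sum: 64 - 36 + 4 = 32

32


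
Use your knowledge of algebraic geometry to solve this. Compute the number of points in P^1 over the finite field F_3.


P^1(F_3) has (q^(n+1) - 1)/(q - 1) points.
= 3^1 + 3^0
= 3 + 1
= 4

4


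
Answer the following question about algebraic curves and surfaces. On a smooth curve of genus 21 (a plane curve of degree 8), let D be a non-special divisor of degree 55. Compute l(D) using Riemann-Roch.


First, compute the genus of a smooth plane curve of degree 8:
g = (d-1)(d-2)/2 = (8-1)(8-2)/2 = 21
For a non-special divisor D (i.e., h^1(D) = 0), Riemann-Roch gives:
l(D) = deg(D) - g + 1
Since deg(D) = 55 >= 2g - 1 = 41, D is non-special.
l(D) = 55 - 21 + 1 = 35

35


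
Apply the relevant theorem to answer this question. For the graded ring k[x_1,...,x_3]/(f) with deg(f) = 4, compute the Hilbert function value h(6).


For R = k[x_1,...,x_n]/(f) with f homogeneous of degree e:
The Hilbert series is (1 - t^e)/(1 - t)^n.
So h(d) = C(d+n-1, n-1) - C(d-e+n-1, n-1) for d >= e.
With n=3, e=4, d=6:
C(6+3-1, 3-1) = C(8, 2) = 28
C(6-4+3-1, 3-1) = C(4, 2) = 6
h(6) = 28 - 6 = 22

22


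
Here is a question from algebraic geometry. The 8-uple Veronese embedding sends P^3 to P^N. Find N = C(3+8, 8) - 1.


The Veronese embedding v_d: P^n -> P^N maps each point to all
degree-d monomials in n+1 homogeneous coordinates.
N = C(n+d, d) - 1
N = C(3+8, 8) - 1
N = C(11, 8) - 1
C(11, 8) = 165
N = 165 - 1 = 164

164


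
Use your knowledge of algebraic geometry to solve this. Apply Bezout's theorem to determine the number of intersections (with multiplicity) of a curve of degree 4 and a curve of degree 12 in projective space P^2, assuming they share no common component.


Bezout's theorem states the intersection count equals the product of degrees.
Intersection count = 4 * 12 = 48

48


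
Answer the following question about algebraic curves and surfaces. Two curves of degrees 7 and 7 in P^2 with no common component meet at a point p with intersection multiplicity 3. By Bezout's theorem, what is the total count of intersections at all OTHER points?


By Bezout's theorem, the total intersection number is d1 * d2.
Total = 7 * 7 = 49
Intersection multiplicity at p = 3
Remaining intersections = 49 - 3 = 46

46


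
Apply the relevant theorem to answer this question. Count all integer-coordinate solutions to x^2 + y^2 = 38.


Systematically check integer values of x where x^2 <= 38.
For each valid x, check if 38 - x^2 is a perfect square.
Total integer solutions found: 0

0


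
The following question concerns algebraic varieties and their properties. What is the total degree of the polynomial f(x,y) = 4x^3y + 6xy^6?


Examine each term for its total degree (sum of exponents).
  Term '4x^3y' has total degree 3+1 = 4.
  Term '6xy^6' has total degree 1+6 = 7.
The maximum total degree among all terms is 7.

7


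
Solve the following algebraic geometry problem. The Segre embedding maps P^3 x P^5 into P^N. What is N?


The Segre embedding maps P^m x P^n into P^N via
all products of coordinates from each factor.
N = (m+1)(n+1) - 1
N = (3+1)(5+1) - 1
N = 4*6 - 1
N = 24 - 1 = 23

23


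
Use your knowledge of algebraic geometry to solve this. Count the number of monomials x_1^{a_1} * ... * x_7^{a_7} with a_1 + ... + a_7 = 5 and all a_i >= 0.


The number of degree-5 monomials in 7 variables is C(d+n-1, n-1).
= C(5+7-1, 7-1) = C(11, 6)
= 462

462


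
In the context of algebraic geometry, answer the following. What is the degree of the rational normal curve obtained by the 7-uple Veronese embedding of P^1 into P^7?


The rational normal curve in P^7 is the image of P^1 under the 7-uple Veronese.
A general hyperplane in P^7 pulls back to a degree-7 form on P^1, which has 7 zeros,
so the curve meets a general hyperplane in 7 points. Degree = 7.

7


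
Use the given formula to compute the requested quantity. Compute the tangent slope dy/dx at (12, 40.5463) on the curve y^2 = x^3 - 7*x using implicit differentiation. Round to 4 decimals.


Using implicit differentiation of y^2 = x^3 - 7*x:
2y * dy/dx = 3x^2 - 7
dy/dx = (3x^2 - 7)/(2y)
Numerator: 3*12^2 - 7 = 425
Denominator: 2*40.5463 = 81.0926
dy/dx = 425/81.0926 = 5.2409

5.2409


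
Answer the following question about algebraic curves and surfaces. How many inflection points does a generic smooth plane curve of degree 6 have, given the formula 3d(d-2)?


For a general smooth plane curve C of degree d, the inflection points are
the intersection of C with its Hessian curve, which has degree 3(d-2).
By Bezout, the total intersection number is d * 3(d-2) = 6 * 12 = 72.
For a general curve every flex is ordinary, so each contributes
multiplicity 1 to C·Hess(C), and the number of distinct inflection
points is 3d(d-2).
Inflection points = 3*6*(6-2) = 3*6*4 = 72

72


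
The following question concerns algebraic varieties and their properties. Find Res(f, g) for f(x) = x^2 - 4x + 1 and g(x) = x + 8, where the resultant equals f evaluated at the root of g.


For Res(f, x - c), we evaluate f at x = c.
f(-8) = (-8)^2 - 4*(-8) + 1
= 64 + 32 + 1
= 96 + 1 = 97
Res(f, g) = 97

97


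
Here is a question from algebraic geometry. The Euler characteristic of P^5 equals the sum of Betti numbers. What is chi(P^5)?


The complex projective space P^5 has one cell in each even real dimension 0, 2, ..., 10.
The cohomology groups are H^{2k}(P^5) = Z for k = 0,...,5, and 0 otherwise.
Euler characteristic = sum of Betti numbers = 1 per even-dimensional cohomology group.
chi(P^5) = 5 + 1 = 6

6


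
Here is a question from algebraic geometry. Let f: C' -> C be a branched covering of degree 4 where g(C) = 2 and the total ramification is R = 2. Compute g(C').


Riemann-Hurwitz formula: 2g' - 2 = d(2g - 2) + R
Given: d = 4, g = 2, R = 2
2g' - 2 = 4*(2*2 - 2) + 2
2g' - 2 = 4*2 + 2
2g' - 2 = 8 + 2 = 10
2g' = 12
g' = 6

6


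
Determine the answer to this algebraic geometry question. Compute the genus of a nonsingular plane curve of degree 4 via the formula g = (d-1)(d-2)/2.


Using the genus formula for smooth plane curves:
g = (d-1)(d-2)/2
g = (4-1)(4-2)/2
g = 3*2/2
g = 6/2 = 3

3


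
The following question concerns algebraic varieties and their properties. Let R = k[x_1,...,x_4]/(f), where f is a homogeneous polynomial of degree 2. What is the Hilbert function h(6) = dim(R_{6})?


For R = k[x_1,...,x_n]/(f) with f homogeneous of degree e:
The Hilbert series is (1 - t^e)/(1 - t)^n.
So h(d) = C(d+n-1, n-1) - C(d-e+n-1, n-1) for d >= e.
With n=4, e=2, d=6:
C(6+4-1, 4-1) = C(9, 3) = 84
C(6-2+4-1, 4-1) = C(7, 3) = 35
h(6) = 84 - 35 = 49

49


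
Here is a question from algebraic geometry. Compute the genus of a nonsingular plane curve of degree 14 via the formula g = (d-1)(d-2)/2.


Using the genus formula for smooth plane curves:
g = (d-1)(d-2)/2
g = (14-1)(14-2)/2
g = 13*12/2
g = 156/2 = 78

78


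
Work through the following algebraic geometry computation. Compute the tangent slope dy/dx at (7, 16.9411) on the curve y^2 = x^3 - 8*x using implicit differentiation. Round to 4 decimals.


Using implicit differentiation of y^2 = x^3 - 8*x:
2y * dy/dx = 3x^2 - 8
dy/dx = (3x^2 - 8)/(2y)
Numerator: 3*7^2 - 8 = 139
Denominator: 2*16.9411 = 33.8822
dy/dx = 139/33.8822 = 4.1024

4.1024


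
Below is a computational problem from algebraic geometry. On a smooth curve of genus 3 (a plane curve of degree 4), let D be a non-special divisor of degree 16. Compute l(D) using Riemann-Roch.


First, compute the genus of a smooth plane curve of degree 4:
g = (d-1)(d-2)/2 = (4-1)(4-2)/2 = 3
For a non-special divisor D (i.e., h^1(D) = 0), Riemann-Roch gives:
l(D) = deg(D) - g + 1
Since deg(D) = 16 >= 2g - 1 = 5, D is non-special.
l(D) = 16 - 3 + 1 = 14

14


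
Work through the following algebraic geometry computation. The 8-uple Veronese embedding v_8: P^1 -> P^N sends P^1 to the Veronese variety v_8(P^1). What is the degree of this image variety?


The Veronese variety v_8(P^1) has degree d^r.
d^r = 8^1 = 8

8


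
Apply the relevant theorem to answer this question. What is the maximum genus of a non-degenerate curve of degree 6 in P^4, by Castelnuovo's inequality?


Castelnuovo's bound: write d - 1 = m(r-1) + epsilon with 0 <= epsilon < r-1.
d - 1 = 6 - 1 = 5
r - 1 = 4 - 1 = 3
5 = 1*3 + 2, so m = 1, epsilon = 2
pi(d, r) = m(m-1)(r-1)/2 + m*epsilon
= 1*0*3/2 + 1*2
= 0/2 + 2
= 0 + 2 = 2

2


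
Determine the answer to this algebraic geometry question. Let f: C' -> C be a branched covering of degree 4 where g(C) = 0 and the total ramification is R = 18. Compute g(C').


Riemann-Hurwitz formula: 2g' - 2 = d(2g - 2) + R
Given: d = 4, g = 0, R = 18
2g' - 2 = 4*(2*0 - 2) + 18
2g' - 2 = 4*(-2) + 18
2g' - 2 = -8 + 18 = 10
2g' = 12
g' = 6

6


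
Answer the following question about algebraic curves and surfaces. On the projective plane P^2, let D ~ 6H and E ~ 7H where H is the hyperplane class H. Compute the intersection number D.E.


Using bilinearity of the intersection pairing on the projective plane P^2:
(aH).(bH) = ab * (H.H)
We have H^2 = 1 (Bezout).
D.E = (6H).(7H) = 6*7*1
= 42*1
= 42

42


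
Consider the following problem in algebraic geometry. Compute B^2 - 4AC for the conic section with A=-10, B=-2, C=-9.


The discriminant of a conic Ax^2 + Bxy + Cy^2 + ... = 0 is B^2 - 4AC.
B^2 = (-2)^2 = 4
4AC = 4*(-10)*(-9) = 360
Discriminant = 4 - 360 = -356

-356


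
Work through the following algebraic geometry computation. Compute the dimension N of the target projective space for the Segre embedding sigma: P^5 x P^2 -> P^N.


The Segre embedding maps P^m x P^n into P^N via
all products of coordinates from each factor.
N = (m+1)(n+1) - 1
N = (5+1)(2+1) - 1
N = 6*3 - 1
N = 18 - 1 = 17

17


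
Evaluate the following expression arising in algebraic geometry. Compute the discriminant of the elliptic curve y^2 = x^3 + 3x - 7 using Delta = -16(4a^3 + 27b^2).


Compute each component:
4a^3 = 4*3^3 = 4*27 = 108
27b^2 = 27*(-7)^2 = 27*49 = 1323
4a^3 + 27b^2 = 108 + 1323 = 1431
Delta = -16*1431 = -22896

-22896


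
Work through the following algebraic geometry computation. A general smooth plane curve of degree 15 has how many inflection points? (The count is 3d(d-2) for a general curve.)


For a general smooth plane curve C of degree d, the inflection points are
the intersection of C with its Hessian curve, which has degree 3(d-2).
By Bezout, the total intersection number is d * 3(d-2) = 15 * 39 = 585.
For a general curve every flex is ordinary, so each contributes
multiplicity 1 to C·Hess(C), and the number of distinct inflection
points is 3d(d-2).
Inflection points = 3*15*(15-2) = 3*15*13 = 585

585


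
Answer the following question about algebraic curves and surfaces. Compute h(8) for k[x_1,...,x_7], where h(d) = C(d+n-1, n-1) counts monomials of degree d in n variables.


The Hilbert function for the polynomial ring in 7 variables is:
h(d) = C(d+n-1, n-1)
h(8) = C(8+7-1, 7-1) = C(14, 6)
= 14! / (6! * 8!)
= 3003

3003


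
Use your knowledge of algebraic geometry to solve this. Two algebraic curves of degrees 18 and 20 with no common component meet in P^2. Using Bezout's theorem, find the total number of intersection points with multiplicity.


Bezout's theorem states the intersection count equals the product of degrees.
Intersection count = 18 * 20 = 360

360


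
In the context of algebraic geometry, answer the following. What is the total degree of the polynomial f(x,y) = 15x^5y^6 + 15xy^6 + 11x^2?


Examine each term for its total degree (sum of exponents).
  Term '15x^5y^6' has total degree 5+6 = 11.
  Term '15xy^6' has total degree 1+6 = 7.
  Term '11x^2' has total degree 2+0 = 2.
The maximum total degree among all terms is 11.

11


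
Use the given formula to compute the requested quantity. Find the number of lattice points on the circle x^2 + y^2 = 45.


Systematically check integer values of x where x^2 <= 45.
For each valid x, check if 45 - x^2 is a perfect square.
x=3: 45 - 9 = 36, sqrt = 6 (valid)
x=6: 45 - 36 = 9, sqrt = 3 (valid)
Total integer solutions found: 8

8


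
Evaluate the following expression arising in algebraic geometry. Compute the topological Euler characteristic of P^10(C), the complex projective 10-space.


The complex projective space P^10 has one cell in each even real dimension 0, 2, ..., 20.
The cohomology groups are H^{2k}(P^10) = Z for k = 0,...,10, and 0 otherwise.
Euler characteristic = sum of Betti numbers = 1 per even-dimensional cohomology group.
chi(P^10) = 10 + 1 = 11

11


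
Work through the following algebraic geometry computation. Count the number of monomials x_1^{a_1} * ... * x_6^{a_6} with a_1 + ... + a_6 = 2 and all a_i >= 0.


The number of degree-2 monomials in 6 variables is C(d+n-1, n-1).
= C(2+6-1, 6-1) = C(7, 5)
= 21

21


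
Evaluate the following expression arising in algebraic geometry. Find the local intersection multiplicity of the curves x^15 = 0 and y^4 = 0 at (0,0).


The intersection multiplicity of V(x^a) and V(y^b) at the origin is:
I(O; V(x^15), V(y^4)) = dim_k(k[x,y]/(x^15, y^4))
A basis for k[x,y]/(x^15, y^4) is the set of monomials x^i * y^j
where 0 <= i < 15 and 0 <= j < 4.
The number of such monomials is 15 * 4 = 60

60


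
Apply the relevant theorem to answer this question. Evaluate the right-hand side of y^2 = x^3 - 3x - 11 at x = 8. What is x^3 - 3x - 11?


Compute x^3 - 3x - 11 at x = 8:
x^3 = 8^3 = 512
(-3)*x = (-3)*8 = -24
Sum: 512 - 24 - 11 = 477

477


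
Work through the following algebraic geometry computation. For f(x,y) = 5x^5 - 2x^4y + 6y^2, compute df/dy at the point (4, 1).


df/dy = (-2)*x^4 + 2*6*y^1
At (4,1): (-2)*4^4 + 2*6*1^1
= -512 + 12
= -500

-500


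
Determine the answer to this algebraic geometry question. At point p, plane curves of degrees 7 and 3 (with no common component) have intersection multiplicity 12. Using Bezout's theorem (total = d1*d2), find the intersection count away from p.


By Bezout's theorem, the total intersection number is d1 * d2.
Total = 7 * 3 = 21
Intersection multiplicity at p = 12
Remaining intersections = 21 - 12 = 9

9


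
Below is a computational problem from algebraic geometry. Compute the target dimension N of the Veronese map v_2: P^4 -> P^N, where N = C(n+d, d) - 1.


The Veronese embedding v_d: P^n -> P^N maps each point to all
degree-d monomials in n+1 homogeneous coordinates.
N = C(n+d, d) - 1
N = C(4+2, 2) - 1
N = C(6, 2) - 1
C(6, 2) = 15
N = 15 - 1 = 14

14


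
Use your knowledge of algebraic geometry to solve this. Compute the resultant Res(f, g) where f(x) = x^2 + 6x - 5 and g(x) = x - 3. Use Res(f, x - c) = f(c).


For Res(f, x - c), we evaluate f at x = c.
f(3) = 3^2 + 6*3 - 5
= 9 + 18 - 5
= 27 - 5 = 22
Res(f, g) = 22

22


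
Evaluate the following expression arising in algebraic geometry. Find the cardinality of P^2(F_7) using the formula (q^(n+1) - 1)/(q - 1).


P^2(F_7) has (q^(n+1) - 1)/(q - 1) points.
= 7^2 + 7^1 + 7^0
= 49 + 7 + 1
= 57

57


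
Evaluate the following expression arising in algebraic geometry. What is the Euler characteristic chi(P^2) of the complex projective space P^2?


The complex projective space P^2 has one cell in each even real dimension 0, 2, ..., 4.
The cohomology groups are H^{2k}(P^2) = Z for k = 0,...,2, and 0 otherwise.
Euler characteristic = sum of Betti numbers = 1 per even-dimensional cohomology group.
chi(P^2) = 2 + 1 = 3

3


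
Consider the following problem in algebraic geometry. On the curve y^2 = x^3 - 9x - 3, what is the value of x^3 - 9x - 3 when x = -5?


Compute x^3 - 9x - 3 at x = -5:
x^3 = (-5)^3 = -125
(-9)*x = (-9)*(-5) = 45
Sum: -125 + 45 - 3 = -83

-83


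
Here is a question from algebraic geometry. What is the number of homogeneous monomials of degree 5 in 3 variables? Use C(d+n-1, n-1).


The number of degree-5 monomials in 3 variables is C(d+n-1, n-1).
= C(5+3-1, 3-1) = C(7, 2)
= 21

21


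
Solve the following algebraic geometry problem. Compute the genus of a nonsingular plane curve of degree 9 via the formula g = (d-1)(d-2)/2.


Using the genus formula for smooth plane curves:
g = (d-1)(d-2)/2
g = (9-1)(9-2)/2
g = 8*7/2
g = 56/2 = 28

28


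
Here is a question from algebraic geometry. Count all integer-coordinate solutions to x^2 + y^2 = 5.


Systematically check integer values of x where x^2 <= 5.
For each valid x, check if 5 - x^2 is a perfect square.
x=1: 5 - 1 = 4, sqrt = 2 (valid)
x=2: 5 - 4 = 1, sqrt = 1 (valid)
Total integer solutions found: 8

8


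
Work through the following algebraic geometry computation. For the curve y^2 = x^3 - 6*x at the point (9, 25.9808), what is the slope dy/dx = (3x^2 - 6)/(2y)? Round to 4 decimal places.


Using implicit differentiation of y^2 = x^3 - 6*x:
2y * dy/dx = 3x^2 - 6
dy/dx = (3x^2 - 6)/(2y)
Numerator: 3*9^2 - 6 = 237
Denominator: 2*25.9808 = 51.9616
dy/dx = 237/51.9616 = 4.5611

4.5611


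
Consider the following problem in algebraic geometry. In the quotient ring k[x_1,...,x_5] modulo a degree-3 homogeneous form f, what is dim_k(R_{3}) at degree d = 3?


For R = k[x_1,...,x_n]/(f) with f homogeneous of degree e:
The Hilbert series is (1 - t^e)/(1 - t)^n.
So h(d) = C(d+n-1, n-1) - C(d-e+n-1, n-1) for d >= e.
With n=5, e=3, d=3:
C(3+5-1, 5-1) = C(7, 4) = 35
C(3-3+5-1, 5-1) = C(4, 4) = 1
h(3) = 35 - 1 = 34

34


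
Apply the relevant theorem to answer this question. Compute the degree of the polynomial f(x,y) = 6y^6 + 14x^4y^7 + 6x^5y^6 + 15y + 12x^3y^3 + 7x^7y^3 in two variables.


Examine each term for its total degree (sum of exponents).
  Term '6y^6' has total degree 0+6 = 6.
  Term '14x^4y^7' has total degree 4+7 = 11.
  Term '6x^5y^6' has total degree 5+6 = 11.
  Term '15y' has total degree 0+1 = 1.
  Term '12x^3y^3' has total degree 3+3 = 6.
  Term '7x^7y^3' has total degree 7+3 = 10.
The maximum total degree among all terms is 11.

11


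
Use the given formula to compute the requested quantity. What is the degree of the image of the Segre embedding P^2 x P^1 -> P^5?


The degree of the Segre variety P^2 x P^1 is C(m+n, m).
= C(3, 2)
= 3

3


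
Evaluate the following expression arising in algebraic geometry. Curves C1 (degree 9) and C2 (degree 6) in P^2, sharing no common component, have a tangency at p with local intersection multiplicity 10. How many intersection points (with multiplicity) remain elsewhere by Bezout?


By Bezout's theorem, the total intersection number is d1 * d2.
Total = 9 * 6 = 54
Intersection multiplicity at p = 10
Remaining intersections = 54 - 10 = 44

44


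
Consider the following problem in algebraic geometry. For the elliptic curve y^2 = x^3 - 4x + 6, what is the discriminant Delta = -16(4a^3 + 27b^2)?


Compute each component:
4a^3 = 4*(-4)^3 = 4*(-64) = -256
27b^2 = 27*6^2 = 27*36 = 972
4a^3 + 27b^2 = -256 + 972 = 716
Delta = -16*716 = -11456

-11456


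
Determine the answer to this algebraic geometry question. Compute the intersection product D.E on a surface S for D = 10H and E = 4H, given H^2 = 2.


Using bilinearity of the intersection pairing on a surface S:
(aH).(bH) = ab * (H.H)
We have H^2 = 2.
D.E = (10H).(4H) = 10*4*2
= 40*2
= 80

80


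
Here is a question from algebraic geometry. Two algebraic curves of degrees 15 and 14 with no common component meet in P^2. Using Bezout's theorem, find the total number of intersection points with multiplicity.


Bezout's theorem states the intersection count equals the product of degrees.
Intersection count = 15 * 14 = 210

210


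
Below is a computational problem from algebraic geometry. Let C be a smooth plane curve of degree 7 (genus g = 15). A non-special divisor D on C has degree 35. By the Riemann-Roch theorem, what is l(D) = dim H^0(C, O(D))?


First, compute the genus of a smooth plane curve of degree 7:
g = (d-1)(d-2)/2 = (7-1)(7-2)/2 = 15
For a non-special divisor D (i.e., h^1(D) = 0), Riemann-Roch gives:
l(D) = deg(D) - g + 1
Since deg(D) = 35 >= 2g - 1 = 29, D is non-special.
l(D) = 35 - 15 + 1 = 21

21


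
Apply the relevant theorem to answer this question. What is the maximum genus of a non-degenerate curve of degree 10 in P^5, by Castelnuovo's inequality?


Castelnuovo's bound: write d - 1 = m(r-1) + epsilon with 0 <= epsilon < r-1.
d - 1 = 10 - 1 = 9
r - 1 = 5 - 1 = 4
9 = 2*4 + 1, so m = 2, epsilon = 1
pi(d, r) = m(m-1)(r-1)/2 + m*epsilon
= 2*1*4/2 + 2*1
= 8/2 + 2
= 4 + 2 = 6

6


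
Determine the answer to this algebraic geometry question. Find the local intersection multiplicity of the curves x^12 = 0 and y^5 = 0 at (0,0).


The intersection multiplicity of V(x^a) and V(y^b) at the origin is:
I(O; V(x^12), V(y^5)) = dim_k(k[x,y]/(x^12, y^5))
A basis for k[x,y]/(x^12, y^5) is the set of monomials x^i * y^j
where 0 <= i < 12 and 0 <= j < 5.
The number of such monomials is 12 * 5 = 60

60


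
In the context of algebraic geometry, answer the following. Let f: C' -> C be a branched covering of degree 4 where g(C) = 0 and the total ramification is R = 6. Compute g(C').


Riemann-Hurwitz formula: 2g' - 2 = d(2g - 2) + R
Given: d = 4, g = 0, R = 6
2g' - 2 = 4*(2*0 - 2) + 6
2g' - 2 = 4*(-2) + 6
2g' - 2 = -8 + 6 = -2
2g' = 0
g' = 0

0


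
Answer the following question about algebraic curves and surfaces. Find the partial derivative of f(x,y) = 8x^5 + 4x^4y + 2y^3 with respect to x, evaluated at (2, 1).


df/dx = 5*8*x^4 + 4*4*x^3*y
At (2,1): 5*8*2^4 + 4*4*2^3*1
= 640 + 128
= 768

768


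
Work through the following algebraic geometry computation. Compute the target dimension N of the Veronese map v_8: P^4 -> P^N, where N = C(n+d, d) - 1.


The Veronese embedding v_d: P^n -> P^N maps each point to all
degree-d monomials in n+1 homogeneous coordinates.
N = C(n+d, d) - 1
N = C(4+8, 8) - 1
N = C(12, 8) - 1
C(12, 8) = 495
N = 495 - 1 = 494

494


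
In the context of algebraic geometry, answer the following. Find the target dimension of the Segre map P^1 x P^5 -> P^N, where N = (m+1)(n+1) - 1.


The Segre embedding maps P^m x P^n into P^N via
all products of coordinates from each factor.
N = (m+1)(n+1) - 1
N = (1+1)(5+1) - 1
N = 2*6 - 1
N = 12 - 1 = 11

11


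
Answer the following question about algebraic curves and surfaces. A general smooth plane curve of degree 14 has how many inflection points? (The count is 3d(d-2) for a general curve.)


For a general smooth plane curve C of degree d, the inflection points are
the intersection of C with its Hessian curve, which has degree 3(d-2).
By Bezout, the total intersection number is d * 3(d-2) = 14 * 36 = 504.
For a general curve every flex is ordinary, so each contributes
multiplicity 1 to C·Hess(C), and the number of distinct inflection
points is 3d(d-2).
Inflection points = 3*14*(14-2) = 3*14*12 = 504

504


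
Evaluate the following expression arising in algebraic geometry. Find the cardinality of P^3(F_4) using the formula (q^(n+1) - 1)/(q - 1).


P^3(F_4) has (q^(n+1) - 1)/(q - 1) points.
= 4^3 + 4^2 + 4^1 + 4^0
= 64 + 16 + 4 + 1
= 85

85


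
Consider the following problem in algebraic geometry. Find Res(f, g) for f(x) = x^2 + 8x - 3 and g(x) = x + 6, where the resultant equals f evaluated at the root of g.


For Res(f, x - c), we evaluate f at x = c.
f(-6) = (-6)^2 + 8*(-6) - 3
= 36 - 48 - 3
= -12 - 3 = -15
Res(f, g) = -15

-15


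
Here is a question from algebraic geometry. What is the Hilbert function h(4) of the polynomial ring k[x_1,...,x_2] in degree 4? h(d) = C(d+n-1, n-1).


The Hilbert function for the polynomial ring in 2 variables is:
h(d) = C(d+n-1, n-1)
h(4) = C(4+2-1, 2-1) = C(5, 1)
= 5! / (1! * 4!)
= 5

5


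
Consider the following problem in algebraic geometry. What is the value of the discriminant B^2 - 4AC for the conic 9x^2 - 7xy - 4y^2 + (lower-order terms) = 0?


The discriminant of a conic Ax^2 + Bxy + Cy^2 + ... = 0 is B^2 - 4AC.
B^2 = (-7)^2 = 49
4AC = 4*9*(-4) = -144
Discriminant = 49 + 144 = 193

193


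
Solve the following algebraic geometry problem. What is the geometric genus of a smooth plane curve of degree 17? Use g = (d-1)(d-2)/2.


Using the genus formula for smooth plane curves:
g = (d-1)(d-2)/2
g = (17-1)(17-2)/2
g = 16*15/2
g = 240/2 = 120

120


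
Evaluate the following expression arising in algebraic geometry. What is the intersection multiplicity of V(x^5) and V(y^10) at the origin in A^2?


The intersection multiplicity of V(x^a) and V(y^b) at the origin is:
I(O; V(x^5), V(y^10)) = dim_k(k[x,y]/(x^5, y^10))
A basis for k[x,y]/(x^5, y^10) is the set of monomials x^i * y^j
where 0 <= i < 5 and 0 <= j < 10.
The number of such monomials is 5 * 10 = 50

50


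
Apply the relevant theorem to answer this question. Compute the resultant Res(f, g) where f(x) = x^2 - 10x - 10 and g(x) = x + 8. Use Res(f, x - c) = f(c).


For Res(f, x - c), we evaluate f at x = c.
f(-8) = (-8)^2 - 10*(-8) - 10
= 64 + 80 - 10
= 144 - 10 = 134
Res(f, g) = 134

134


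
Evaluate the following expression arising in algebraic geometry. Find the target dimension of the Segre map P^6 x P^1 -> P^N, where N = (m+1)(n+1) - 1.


The Segre embedding maps P^m x P^n into P^N via
all products of coordinates from each factor.
N = (m+1)(n+1) - 1
N = (6+1)(1+1) - 1
N = 7*2 - 1
N = 14 - 1 = 13

13


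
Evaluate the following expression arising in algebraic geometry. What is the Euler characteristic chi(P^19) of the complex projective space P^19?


The complex projective space P^19 has one cell in each even real dimension 0, 2, ..., 38.
The cohomology groups are H^{2k}(P^19) = Z for k = 0,...,19, and 0 otherwise.
Euler characteristic = sum of Betti numbers = 1 per even-dimensional cohomology group.
chi(P^19) = 19 + 1 = 20

20


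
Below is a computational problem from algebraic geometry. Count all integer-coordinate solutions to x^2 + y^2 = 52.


Systematically check integer values of x where x^2 <= 52.
For each valid x, check if 52 - x^2 is a perfect square.
x=4: 52 - 16 = 36, sqrt = 6 (valid)
x=6: 52 - 36 = 16, sqrt = 4 (valid)
Total integer solutions found: 8

8


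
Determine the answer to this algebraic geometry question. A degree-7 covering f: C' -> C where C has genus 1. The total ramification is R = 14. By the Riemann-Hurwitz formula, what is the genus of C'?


Riemann-Hurwitz formula: 2g' - 2 = d(2g - 2) + R
Given: d = 7, g = 1, R = 14
2g' - 2 = 7*(2*1 - 2) + 14
2g' - 2 = 7*0 + 14
2g' - 2 = 0 + 14 = 14
2g' = 16
g' = 8

8


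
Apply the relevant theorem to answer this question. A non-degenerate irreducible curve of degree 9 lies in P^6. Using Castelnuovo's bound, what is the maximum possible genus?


Castelnuovo's bound: write d - 1 = m(r-1) + epsilon with 0 <= epsilon < r-1.
d - 1 = 9 - 1 = 8
r - 1 = 6 - 1 = 5
8 = 1*5 + 3, so m = 1, epsilon = 3
pi(d, r) = m(m-1)(r-1)/2 + m*epsilon
= 1*0*5/2 + 1*3
= 0/2 + 3
= 0 + 3 = 3

3


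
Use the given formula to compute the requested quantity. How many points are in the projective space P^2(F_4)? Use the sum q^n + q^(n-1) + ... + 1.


P^2(F_4) has (q^(n+1) - 1)/(q - 1) points.
= 4^2 + 4^1 + 4^0
= 16 + 4 + 1
= 21

21


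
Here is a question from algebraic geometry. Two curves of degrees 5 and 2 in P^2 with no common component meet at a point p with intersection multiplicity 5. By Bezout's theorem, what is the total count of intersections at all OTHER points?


By Bezout's theorem, the total intersection number is d1 * d2.
Total = 5 * 2 = 10
Intersection multiplicity at p = 5
Remaining intersections = 10 - 5 = 5

5


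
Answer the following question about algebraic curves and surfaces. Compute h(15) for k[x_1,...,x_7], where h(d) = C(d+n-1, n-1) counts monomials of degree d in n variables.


The Hilbert function for the polynomial ring in 7 variables is:
h(d) = C(d+n-1, n-1)
h(15) = C(15+7-1, 7-1) = C(21, 6)
= 21! / (6! * 15!)
= 54264

54264


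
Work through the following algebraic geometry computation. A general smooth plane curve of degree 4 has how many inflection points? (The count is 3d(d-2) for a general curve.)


For a general smooth plane curve C of degree d, the inflection points are
the intersection of C with its Hessian curve, which has degree 3(d-2).
By Bezout, the total intersection number is d * 3(d-2) = 4 * 6 = 24.
For a general curve every flex is ordinary, so each contributes
multiplicity 1 to C·Hess(C), and the number of distinct inflection
points is 3d(d-2).
Inflection points = 3*4*(4-2) = 3*4*2 = 24

24


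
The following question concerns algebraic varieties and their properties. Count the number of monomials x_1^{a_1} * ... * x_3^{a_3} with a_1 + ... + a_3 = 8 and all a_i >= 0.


The number of degree-8 monomials in 3 variables is C(d+n-1, n-1).
= C(8+3-1, 3-1) = C(10, 2)
= 45

45


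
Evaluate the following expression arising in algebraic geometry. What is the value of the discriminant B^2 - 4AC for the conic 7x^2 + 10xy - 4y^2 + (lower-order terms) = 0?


The discriminant of a conic Ax^2 + Bxy + Cy^2 + ... = 0 is B^2 - 4AC.
B^2 = 10^2 = 100
4AC = 4*7*(-4) = -112
Discriminant = 100 + 112 = 212

212


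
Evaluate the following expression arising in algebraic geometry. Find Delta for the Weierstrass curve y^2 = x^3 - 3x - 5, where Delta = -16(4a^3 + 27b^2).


Compute each component:
4a^3 = 4*(-3)^3 = 4*(-27) = -108
27b^2 = 27*(-5)^2 = 27*25 = 675
4a^3 + 27b^2 = -108 + 675 = 567
Delta = -16*567 = -9072

-9072


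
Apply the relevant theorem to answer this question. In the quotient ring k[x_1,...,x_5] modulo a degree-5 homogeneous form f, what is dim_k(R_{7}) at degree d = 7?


For R = k[x_1,...,x_n]/(f) with f homogeneous of degree e:
The Hilbert series is (1 - t^e)/(1 - t)^n.
So h(d) = C(d+n-1, n-1) - C(d-e+n-1, n-1) for d >= e.
With n=5, e=5, d=7:
C(7+5-1, 5-1) = C(11, 4) = 330
C(7-5+5-1, 5-1) = C(6, 4) = 15
h(7) = 330 - 15 = 315

315


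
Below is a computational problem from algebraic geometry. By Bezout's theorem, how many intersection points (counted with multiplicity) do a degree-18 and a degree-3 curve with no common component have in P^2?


Bezout's theorem states the intersection count equals the product of degrees.
Intersection count = 18 * 3 = 54

54


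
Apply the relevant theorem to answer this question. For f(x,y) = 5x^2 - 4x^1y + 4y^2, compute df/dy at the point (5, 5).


df/dy = (-4)*x^1 + 2*4*y^1
At (5,5): (-4)*5^1 + 2*4*5^1
= -20 + 40
= 20

20


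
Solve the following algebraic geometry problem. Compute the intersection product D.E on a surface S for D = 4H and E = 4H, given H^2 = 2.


Using bilinearity of the intersection pairing on a surface S:
(aH).(bH) = ab * (H.H)
We have H^2 = 2.
D.E = (4H).(4H) = 4*4*2
= 16*2
= 32

32


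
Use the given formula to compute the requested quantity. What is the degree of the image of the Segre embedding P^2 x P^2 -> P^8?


The degree of the Segre variety P^2 x P^2 is C(m+n, m).
= C(4, 2)
= 6

6


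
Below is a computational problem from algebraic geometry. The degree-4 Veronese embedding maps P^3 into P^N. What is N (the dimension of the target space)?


The Veronese embedding v_d: P^n -> P^N maps each point to all
degree-d monomials in n+1 homogeneous coordinates.
N = C(n+d, d) - 1
N = C(3+4, 4) - 1
N = C(7, 4) - 1
C(7, 4) = 35
N = 35 - 1 = 34

34


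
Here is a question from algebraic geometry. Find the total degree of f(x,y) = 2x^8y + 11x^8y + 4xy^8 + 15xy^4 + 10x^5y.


Examine each term for its total degree (sum of exponents).
  Term '2x^8y' has total degree 8+1 = 9.
  Term '11x^8y' has total degree 8+1 = 9.
  Term '4xy^8' has total degree 1+8 = 9.
  Term '15xy^4' has total degree 1+4 = 5.
  Term '10x^5y' has total degree 5+1 = 6.
The maximum total degree among all terms is 9.

9


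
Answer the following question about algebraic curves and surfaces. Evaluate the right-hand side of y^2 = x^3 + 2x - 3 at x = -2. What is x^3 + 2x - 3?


Compute x^3 + 2x - 3 at x = -2:
x^3 = (-2)^3 = -8
2*x = 2*(-2) = -4
Sum: -8 - 4 - 3 = -15

-15


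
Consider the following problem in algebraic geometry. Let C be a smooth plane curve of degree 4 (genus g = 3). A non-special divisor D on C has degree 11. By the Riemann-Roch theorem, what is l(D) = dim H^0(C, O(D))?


First, compute the genus of a smooth plane curve of degree 4:
g = (d-1)(d-2)/2 = (4-1)(4-2)/2 = 3
For a non-special divisor D (i.e., h^1(D) = 0), Riemann-Roch gives:
l(D) = deg(D) - g + 1
Since deg(D) = 11 >= 2g - 1 = 5, D is non-special.
l(D) = 11 - 3 + 1 = 9

9


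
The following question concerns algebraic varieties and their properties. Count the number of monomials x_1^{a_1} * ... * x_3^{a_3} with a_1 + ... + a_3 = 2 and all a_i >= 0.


The number of degree-2 monomials in 3 variables is C(d+n-1, n-1).
= C(2+3-1, 3-1) = C(4, 2)
= 6

6


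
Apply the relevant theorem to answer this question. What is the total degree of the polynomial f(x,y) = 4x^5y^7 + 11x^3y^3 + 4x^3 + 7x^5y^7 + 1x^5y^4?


Examine each term for its total degree (sum of exponents).
  Term '4x^5y^7' has total degree 5+7 = 12.
  Term '11x^3y^3' has total degree 3+3 = 6.
  Term '4x^3' has total degree 3+0 = 3.
  Term '7x^5y^7' has total degree 5+7 = 12.
  Term '1x^5y^4' has total degree 5+4 = 9.
The maximum total degree among all terms is 12.

12


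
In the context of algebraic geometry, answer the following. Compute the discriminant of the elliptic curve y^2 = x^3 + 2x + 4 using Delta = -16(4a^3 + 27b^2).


Compute each component:
4a^3 = 4*2^3 = 4*8 = 32
27b^2 = 27*4^2 = 27*16 = 432
4a^3 + 27b^2 = 32 + 432 = 464
Delta = -16*464 = -7424

-7424
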